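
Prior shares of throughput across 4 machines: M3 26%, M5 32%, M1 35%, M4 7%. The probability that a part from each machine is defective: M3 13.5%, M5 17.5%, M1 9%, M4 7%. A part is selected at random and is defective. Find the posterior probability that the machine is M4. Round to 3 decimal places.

Prior × likelihood for each hypothesis:
  M3: 0.26 × 0.135 = 0.0351
  M5: 0.32 × 0.175 = 0.056
  M1: 0.35 × 0.09 = 0.0315
  M4: 0.07 × 0.07 = 0.0049
Normalizing constant = 0.1275.
P(M4 | evidence) = 0.0049 / 0.1275 ≈ 0.038.

0.038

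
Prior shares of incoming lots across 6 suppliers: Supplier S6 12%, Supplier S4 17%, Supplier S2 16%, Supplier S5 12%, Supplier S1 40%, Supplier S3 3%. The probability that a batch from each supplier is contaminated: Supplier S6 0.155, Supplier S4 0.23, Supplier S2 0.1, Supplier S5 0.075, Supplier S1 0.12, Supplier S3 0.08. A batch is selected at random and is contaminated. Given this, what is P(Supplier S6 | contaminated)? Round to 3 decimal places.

0.140

Prior × likelihood for each hypothesis:
  Supplier S6: 0.12 × 0.155 = 0.0186
  Supplier S4: 0.17 × 0.23 = 0.0391
  Supplier S2: 0.16 × 0.1 = 0.016
  Supplier S5: 0.12 × 0.075 = 0.009
  Supplier S1: 0.4 × 0.12 = 0.048
  Supplier S3: 0.03 × 0.08 = 0.0024
Total = 0.1331.
P(Supplier S6 | evidence) = 0.0186 / 0.1331 ≈ 0.140.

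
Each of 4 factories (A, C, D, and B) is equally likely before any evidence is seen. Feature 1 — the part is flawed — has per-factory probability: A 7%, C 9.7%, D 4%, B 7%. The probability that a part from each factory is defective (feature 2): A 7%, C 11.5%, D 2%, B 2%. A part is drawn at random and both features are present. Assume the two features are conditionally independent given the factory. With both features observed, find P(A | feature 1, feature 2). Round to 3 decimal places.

0.268

Since the prior is uniform, the posterior is proportional to the likelihood:
  A: 0.07 × 0.07 = 0.0049
  C: 0.097 × 0.115 = 0.011155
  D: 0.04 × 0.02 = 0.0008
  B: 0.07 × 0.02 = 0.0014
Normalizing constant = 0.018255.
P(A | evidence) = 0.0049 / 0.018255 ≈ 0.268.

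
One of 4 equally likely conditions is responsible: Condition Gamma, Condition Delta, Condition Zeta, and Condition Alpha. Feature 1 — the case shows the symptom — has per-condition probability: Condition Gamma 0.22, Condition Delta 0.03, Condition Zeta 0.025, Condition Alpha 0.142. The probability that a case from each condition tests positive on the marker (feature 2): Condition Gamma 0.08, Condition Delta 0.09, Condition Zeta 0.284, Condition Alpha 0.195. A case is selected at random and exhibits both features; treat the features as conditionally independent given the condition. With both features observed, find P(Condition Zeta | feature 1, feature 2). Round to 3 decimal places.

0.129

Since the prior is uniform, the posterior is proportional to the likelihood:
  Condition Gamma: 0.22 × 0.08 = 0.0176
  Condition Delta: 0.03 × 0.09 = 0.0027
  Condition Zeta: 0.025 × 0.284 = 0.0071
  Condition Alpha: 0.142 × 0.195 = 0.02769
Sum = 0.05509.
P(Condition Zeta | evidence) = 0.0071 / 0.05509 ≈ 0.129.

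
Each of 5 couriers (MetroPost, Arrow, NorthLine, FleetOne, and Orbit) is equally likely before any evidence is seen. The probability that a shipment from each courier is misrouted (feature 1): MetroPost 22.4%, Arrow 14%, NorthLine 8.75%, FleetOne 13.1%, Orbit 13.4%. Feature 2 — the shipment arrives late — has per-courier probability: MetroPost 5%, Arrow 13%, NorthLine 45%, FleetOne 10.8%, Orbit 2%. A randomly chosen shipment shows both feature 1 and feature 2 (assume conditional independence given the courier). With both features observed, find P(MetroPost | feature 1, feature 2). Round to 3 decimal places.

0.131

Since the prior is uniform, the posterior is proportional to the likelihood:
  MetroPost: 0.224 × 0.05 = 0.0112
  Arrow: 0.14 × 0.13 = 0.0182
  NorthLine: 0.0875 × 0.45 = 0.039375
  FleetOne: 0.131 × 0.108 = 0.014148
  Orbit: 0.134 × 0.02 = 0.00268
Sum = 0.085603.
P(MetroPost | evidence) = 0.0112 / 0.085603 ≈ 0.131.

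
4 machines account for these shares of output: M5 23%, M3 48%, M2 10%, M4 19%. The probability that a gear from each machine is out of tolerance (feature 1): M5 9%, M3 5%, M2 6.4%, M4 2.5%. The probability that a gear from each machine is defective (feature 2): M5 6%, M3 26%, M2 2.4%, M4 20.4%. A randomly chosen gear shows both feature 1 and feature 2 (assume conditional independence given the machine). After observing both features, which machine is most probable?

Compute prior × likelihood for every hypothesis:
  M5: 0.23 × 0.09 × 0.06 = 0.001242
  M3: 0.48 × 0.05 × 0.26 = 0.00624
  M2: 0.1 × 0.064 × 0.024 = 0.0001536
  M4: 0.19 × 0.025 × 0.204 = 0.000969
Sum = 0.0086046.
Largest term belongs to M3, so M3 is most probable.

M3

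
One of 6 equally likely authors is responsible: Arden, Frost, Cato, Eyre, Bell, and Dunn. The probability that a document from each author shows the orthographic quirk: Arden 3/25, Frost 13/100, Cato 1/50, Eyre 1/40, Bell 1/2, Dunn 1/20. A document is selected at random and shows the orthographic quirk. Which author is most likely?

Bell

With a uniform prior (1/6 each), posterior ∝ likelihood:
  Arden: 0.12
  Frost: 0.13
  Cato: 0.02
  Eyre: 0.025
  Bell: 0.5
  Dunn: 0.05
Normalizing constant = 0.845.
Largest term belongs to Bell, so Bell is most probable.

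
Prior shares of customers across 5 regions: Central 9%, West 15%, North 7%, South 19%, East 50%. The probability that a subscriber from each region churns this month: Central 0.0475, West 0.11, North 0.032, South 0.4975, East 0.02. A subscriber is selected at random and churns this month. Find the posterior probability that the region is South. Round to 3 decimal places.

0.741

Compute prior × likelihood for every hypothesis:
  Central: 0.09 × 0.0475 = 0.004275
  West: 0.15 × 0.11 = 0.0165
  North: 0.07 × 0.032 = 0.00224
  South: 0.19 × 0.4975 = 0.094525
  East: 0.5 × 0.02 = 0.01
Sum = 0.12754.
P(South | evidence) = 0.094525 / 0.12754 ≈ 0.741.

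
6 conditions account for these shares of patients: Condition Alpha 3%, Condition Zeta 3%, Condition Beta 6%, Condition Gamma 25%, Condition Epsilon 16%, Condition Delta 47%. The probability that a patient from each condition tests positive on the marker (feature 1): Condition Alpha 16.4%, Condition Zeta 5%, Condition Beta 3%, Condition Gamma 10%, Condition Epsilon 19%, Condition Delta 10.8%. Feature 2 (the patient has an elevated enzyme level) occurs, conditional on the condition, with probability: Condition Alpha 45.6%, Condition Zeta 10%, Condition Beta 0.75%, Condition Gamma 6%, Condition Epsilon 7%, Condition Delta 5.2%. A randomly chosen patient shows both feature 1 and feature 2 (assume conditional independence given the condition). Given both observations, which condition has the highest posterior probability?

Prior × likelihood for each hypothesis:
  Condition Alpha: 0.03 × 0.164 × 0.456 = 0.00224352
  Condition Zeta: 0.03 × 0.05 × 0.1 = 0.00015
  Condition Beta: 0.06 × 0.03 × 0.0075 = 0.0000135
  Condition Gamma: 0.25 × 0.1 × 0.06 = 0.0015
  Condition Epsilon: 0.16 × 0.19 × 0.07 = 0.002128
  Condition Delta: 0.47 × 0.108 × 0.052 = 0.00263952
Normalizing constant = 0.00867454.
Largest term belongs to Condition Delta, so Condition Delta is most probable.

Condition Delta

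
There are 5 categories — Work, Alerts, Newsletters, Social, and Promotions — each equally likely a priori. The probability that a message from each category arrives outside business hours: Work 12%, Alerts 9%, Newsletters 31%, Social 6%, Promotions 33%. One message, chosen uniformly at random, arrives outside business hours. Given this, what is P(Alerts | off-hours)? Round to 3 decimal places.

0.099

With a uniform prior (1/5 each), posterior ∝ likelihood:
  Work: 0.12
  Alerts: 0.09
  Newsletters: 0.31
  Social: 0.06
  Promotions: 0.33
Sum = 0.91.
P(Alerts | evidence) = 0.09 / 0.91 ≈ 0.099.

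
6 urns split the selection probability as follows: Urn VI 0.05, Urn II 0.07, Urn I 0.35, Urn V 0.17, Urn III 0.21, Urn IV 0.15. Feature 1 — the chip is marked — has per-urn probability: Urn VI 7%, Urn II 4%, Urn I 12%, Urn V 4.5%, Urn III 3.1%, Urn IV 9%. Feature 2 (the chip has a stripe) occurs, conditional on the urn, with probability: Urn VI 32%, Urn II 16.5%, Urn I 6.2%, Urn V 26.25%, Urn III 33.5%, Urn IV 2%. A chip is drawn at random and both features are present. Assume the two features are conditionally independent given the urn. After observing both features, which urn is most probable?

By Bayes' rule, posterior ∝ prior × likelihood:
  Urn VI: 0.05 × 0.07 × 0.32 = 0.00112
  Urn II: 0.07 × 0.04 × 0.165 = 0.000462
  Urn I: 0.35 × 0.12 × 0.062 = 0.002604
  Urn V: 0.17 × 0.045 × 0.2625 = 0.002008125
  Urn III: 0.21 × 0.031 × 0.335 = 0.00218085
  Urn IV: 0.15 × 0.09 × 0.02 = 0.00027
Normalizing constant = 0.008644975.
Largest term belongs to Urn I, so Urn I is most probable.

Urn I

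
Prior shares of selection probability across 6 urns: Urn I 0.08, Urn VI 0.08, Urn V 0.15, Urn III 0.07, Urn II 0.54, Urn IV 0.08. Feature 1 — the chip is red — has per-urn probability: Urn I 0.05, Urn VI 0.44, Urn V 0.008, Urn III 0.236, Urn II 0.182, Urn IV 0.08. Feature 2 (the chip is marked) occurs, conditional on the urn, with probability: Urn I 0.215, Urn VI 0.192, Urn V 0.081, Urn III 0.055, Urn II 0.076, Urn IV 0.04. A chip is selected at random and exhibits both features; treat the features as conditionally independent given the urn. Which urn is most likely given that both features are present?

Urn II

By Bayes' rule, posterior ∝ prior × likelihood:
  Urn I: 0.08 × 0.05 × 0.215 = 0.00086
  Urn VI: 0.08 × 0.44 × 0.192 = 0.0067584
  Urn V: 0.15 × 0.008 × 0.081 = 0.0000972
  Urn III: 0.07 × 0.236 × 0.055 = 0.0009086
  Urn II: 0.54 × 0.182 × 0.076 = 0.00746928
  Urn IV: 0.08 × 0.08 × 0.04 = 0.000256
Total = 0.01634948.
Largest term belongs to Urn II, so Urn II is most probable.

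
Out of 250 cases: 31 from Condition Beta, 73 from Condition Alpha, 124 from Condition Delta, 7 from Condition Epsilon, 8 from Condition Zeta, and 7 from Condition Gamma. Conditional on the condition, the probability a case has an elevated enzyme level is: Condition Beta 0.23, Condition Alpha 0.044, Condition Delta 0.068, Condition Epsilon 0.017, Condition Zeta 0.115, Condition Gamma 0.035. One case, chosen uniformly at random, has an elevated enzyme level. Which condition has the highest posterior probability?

Condition Delta

Unnormalized posteriors (prior × likelihood):
  Condition Beta: 0.124 × 0.23 = 0.02852
  Condition Alpha: 0.292 × 0.044 = 0.012848
  Condition Delta: 0.496 × 0.068 = 0.033728
  Condition Epsilon: 0.028 × 0.017 = 0.000476
  Condition Zeta: 0.032 × 0.115 = 0.00368
  Condition Gamma: 0.028 × 0.035 = 0.00098
Total = 0.080232.
Largest term belongs to Condition Delta, so Condition Delta is most probable.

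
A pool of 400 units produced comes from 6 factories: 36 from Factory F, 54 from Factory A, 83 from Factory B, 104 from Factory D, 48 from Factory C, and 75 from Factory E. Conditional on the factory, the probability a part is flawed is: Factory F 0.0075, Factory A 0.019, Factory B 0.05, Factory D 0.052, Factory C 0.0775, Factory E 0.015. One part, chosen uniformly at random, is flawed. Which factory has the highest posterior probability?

Factory D

By Bayes' rule, posterior ∝ prior × likelihood:
  Factory F: 0.09 × 0.0075 = 0.000675
  Factory A: 0.135 × 0.019 = 0.002565
  Factory B: 0.2075 × 0.05 = 0.010375
  Factory D: 0.26 × 0.052 = 0.01352
  Factory C: 0.12 × 0.0775 = 0.0093
  Factory E: 0.1875 × 0.015 = 0.0028125
Sum = 0.0392475.
Largest term belongs to Factory D, so Factory D is most probable.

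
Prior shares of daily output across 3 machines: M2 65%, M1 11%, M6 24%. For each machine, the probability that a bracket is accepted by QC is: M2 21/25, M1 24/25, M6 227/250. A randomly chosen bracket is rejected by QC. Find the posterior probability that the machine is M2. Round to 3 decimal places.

0.797

Taking complements, P(rejected | each) = M2 0.16, M1 0.04, M6 0.092.
Compute prior × likelihood for every hypothesis:
  M2: 0.65 × 0.16 = 0.104
  M1: 0.11 × 0.04 = 0.0044
  M6: 0.24 × 0.092 = 0.02208
Sum = 0.13048.
P(M2 | evidence) = 0.104 / 0.13048 ≈ 0.797.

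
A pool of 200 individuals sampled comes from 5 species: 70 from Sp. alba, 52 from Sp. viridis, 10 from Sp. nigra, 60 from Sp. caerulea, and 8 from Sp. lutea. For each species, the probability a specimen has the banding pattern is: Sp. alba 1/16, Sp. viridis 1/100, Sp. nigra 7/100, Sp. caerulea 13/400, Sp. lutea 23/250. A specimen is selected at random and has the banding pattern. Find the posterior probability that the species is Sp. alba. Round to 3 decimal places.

0.528

Unnormalized posteriors (prior × likelihood):
  Sp. alba: 0.35 × 0.0625 = 0.021875
  Sp. viridis: 0.26 × 0.01 = 0.0026
  Sp. nigra: 0.05 × 0.07 = 0.0035
  Sp. caerulea: 0.3 × 0.0325 = 0.00975
  Sp. lutea: 0.04 × 0.092 = 0.00368
Normalizing constant = 0.041405.
P(Sp. alba | evidence) = 0.021875 / 0.041405 ≈ 0.528.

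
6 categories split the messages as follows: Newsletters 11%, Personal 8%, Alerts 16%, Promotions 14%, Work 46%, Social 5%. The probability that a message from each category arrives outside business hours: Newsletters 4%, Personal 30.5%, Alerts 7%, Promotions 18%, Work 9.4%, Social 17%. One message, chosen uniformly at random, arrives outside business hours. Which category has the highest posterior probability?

Unnormalized posteriors (prior × likelihood):
  Newsletters: 0.11 × 0.04 = 0.0044
  Personal: 0.08 × 0.305 = 0.0244
  Alerts: 0.16 × 0.07 = 0.0112
  Promotions: 0.14 × 0.18 = 0.0252
  Work: 0.46 × 0.094 = 0.04324
  Social: 0.05 × 0.17 = 0.0085
Total = 0.11694.
Largest term belongs to Work, so Work is most probable.

Work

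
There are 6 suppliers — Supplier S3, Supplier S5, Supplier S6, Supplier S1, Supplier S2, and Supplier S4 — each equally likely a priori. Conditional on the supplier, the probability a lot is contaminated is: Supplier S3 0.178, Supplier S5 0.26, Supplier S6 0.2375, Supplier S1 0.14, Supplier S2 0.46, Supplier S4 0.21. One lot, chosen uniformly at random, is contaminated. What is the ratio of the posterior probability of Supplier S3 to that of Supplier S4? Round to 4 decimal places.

Since the prior is uniform, the posterior is proportional to the likelihood:
  Supplier S3: 0.178
  Supplier S5: 0.26
  Supplier S6: 0.2375
  Supplier S1: 0.14
  Supplier S2: 0.46
  Supplier S4: 0.21
Sum = 1.4855.
The ratio is 0.178 / 0.21 (the normalizer cancels) = 0.8476.

0.8476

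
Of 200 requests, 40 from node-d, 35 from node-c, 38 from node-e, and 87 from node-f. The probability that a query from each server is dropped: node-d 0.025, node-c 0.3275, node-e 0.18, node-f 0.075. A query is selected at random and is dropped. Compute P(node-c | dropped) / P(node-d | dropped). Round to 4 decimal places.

11.4625

By Bayes' rule, posterior ∝ prior × likelihood:
  node-d: 0.2 × 0.025 = 0.005
  node-c: 0.175 × 0.3275 = 0.0573125
  node-e: 0.19 × 0.18 = 0.0342
  node-f: 0.435 × 0.075 = 0.032625
Sum = 0.1291375.
The ratio is 0.0573125 / 0.005 (the normalizer cancels) = 11.4625.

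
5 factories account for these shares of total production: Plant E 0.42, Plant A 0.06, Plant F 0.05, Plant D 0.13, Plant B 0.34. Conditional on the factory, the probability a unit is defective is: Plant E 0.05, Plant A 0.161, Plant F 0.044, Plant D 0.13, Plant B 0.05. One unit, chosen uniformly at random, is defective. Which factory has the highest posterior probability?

Prior × likelihood for each hypothesis:
  Plant E: 0.42 × 0.05 = 0.021
  Plant A: 0.06 × 0.161 = 0.00966
  Plant F: 0.05 × 0.044 = 0.0022
  Plant D: 0.13 × 0.13 = 0.0169
  Plant B: 0.34 × 0.05 = 0.017
Total = 0.06676.
Largest term belongs to Plant E, so Plant E is most probable.

Plant E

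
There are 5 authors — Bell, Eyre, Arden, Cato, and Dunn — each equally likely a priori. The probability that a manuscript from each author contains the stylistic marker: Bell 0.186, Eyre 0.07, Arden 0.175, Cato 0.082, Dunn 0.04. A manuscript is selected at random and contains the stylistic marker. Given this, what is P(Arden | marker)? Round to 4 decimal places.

With a uniform prior (1/5 each), posterior ∝ likelihood:
  Bell: 0.186
  Eyre: 0.07
  Arden: 0.175
  Cato: 0.082
  Dunn: 0.04
Sum = 0.553.
P(Arden | evidence) = 0.175 / 0.553 ≈ 0.3165.

0.3165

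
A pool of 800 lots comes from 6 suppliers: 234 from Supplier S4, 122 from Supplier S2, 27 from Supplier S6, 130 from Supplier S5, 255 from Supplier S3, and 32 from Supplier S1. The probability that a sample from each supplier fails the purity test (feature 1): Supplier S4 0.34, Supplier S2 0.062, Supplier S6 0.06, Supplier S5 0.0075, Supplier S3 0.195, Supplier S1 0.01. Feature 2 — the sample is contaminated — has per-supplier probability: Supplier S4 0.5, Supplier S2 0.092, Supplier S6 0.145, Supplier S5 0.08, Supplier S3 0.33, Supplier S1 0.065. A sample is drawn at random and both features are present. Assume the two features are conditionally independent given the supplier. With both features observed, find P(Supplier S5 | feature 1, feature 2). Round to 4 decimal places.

0.0014

Compute prior × likelihood for every hypothesis:
  Supplier S4: 0.2925 × 0.34 × 0.5 = 0.049725
  Supplier S2: 0.1525 × 0.062 × 0.092 = 0.00086986
  Supplier S6: 0.03375 × 0.06 × 0.145 = 0.000293625
  Supplier S5: 0.1625 × 0.0075 × 0.08 = 0.0000975
  Supplier S3: 0.31875 × 0.195 × 0.33 = 0.0205115625
  Supplier S1: 0.04 × 0.01 × 0.065 = 0.000026
Total = 0.0715235475.
P(Supplier S5 | evidence) = 0.0000975 / 0.0715235475 ≈ 0.0014.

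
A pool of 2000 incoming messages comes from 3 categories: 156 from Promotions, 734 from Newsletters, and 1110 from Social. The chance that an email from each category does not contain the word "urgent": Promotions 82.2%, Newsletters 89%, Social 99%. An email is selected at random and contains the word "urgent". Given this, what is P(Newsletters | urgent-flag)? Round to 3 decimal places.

Taking complements, P(urgent-flag | each) = Promotions 0.178, Newsletters 0.11, Social 0.01.
Unnormalized posteriors (prior × likelihood):
  Promotions: 0.078 × 0.178 = 0.013884
  Newsletters: 0.367 × 0.11 = 0.04037
  Social: 0.555 × 0.01 = 0.00555
Sum = 0.059804.
P(Newsletters | evidence) = 0.04037 / 0.059804 ≈ 0.675.

0.675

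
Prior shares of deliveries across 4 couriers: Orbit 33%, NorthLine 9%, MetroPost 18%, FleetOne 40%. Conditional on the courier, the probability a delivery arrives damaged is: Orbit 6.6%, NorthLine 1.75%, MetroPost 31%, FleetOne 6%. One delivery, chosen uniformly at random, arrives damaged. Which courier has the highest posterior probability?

MetroPost

By Bayes' rule, posterior ∝ prior × likelihood:
  Orbit: 0.33 × 0.066 = 0.02178
  NorthLine: 0.09 × 0.0175 = 0.001575
  MetroPost: 0.18 × 0.31 = 0.0558
  FleetOne: 0.4 × 0.06 = 0.024
Sum = 0.103155.
Largest term belongs to MetroPost, so MetroPost is most probable.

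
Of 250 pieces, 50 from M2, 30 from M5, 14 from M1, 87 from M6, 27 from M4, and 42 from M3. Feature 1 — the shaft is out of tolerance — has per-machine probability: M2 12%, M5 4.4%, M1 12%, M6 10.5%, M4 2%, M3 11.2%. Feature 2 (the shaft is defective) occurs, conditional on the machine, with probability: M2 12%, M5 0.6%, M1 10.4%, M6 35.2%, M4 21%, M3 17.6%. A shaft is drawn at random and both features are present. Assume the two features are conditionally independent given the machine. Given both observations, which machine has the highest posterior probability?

Prior × likelihood for each hypothesis:
  M2: 0.2 × 0.12 × 0.12 = 0.00288
  M5: 0.12 × 0.044 × 0.006 = 0.00003168
  M1: 0.056 × 0.12 × 0.104 = 0.00069888
  M6: 0.348 × 0.105 × 0.352 = 0.01286208
  M4: 0.108 × 0.02 × 0.21 = 0.0004536
  M3: 0.168 × 0.112 × 0.176 = 0.003311616
Total = 0.020237856.
Largest term belongs to M6, so M6 is most probable.

M6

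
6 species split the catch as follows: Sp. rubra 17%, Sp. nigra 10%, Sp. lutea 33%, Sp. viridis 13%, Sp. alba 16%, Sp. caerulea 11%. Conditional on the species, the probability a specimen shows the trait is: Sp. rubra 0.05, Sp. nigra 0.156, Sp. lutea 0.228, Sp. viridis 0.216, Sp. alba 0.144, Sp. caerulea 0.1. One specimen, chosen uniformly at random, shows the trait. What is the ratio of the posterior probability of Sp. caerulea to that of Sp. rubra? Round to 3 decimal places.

By Bayes' rule, posterior ∝ prior × likelihood:
  Sp. rubra: 0.17 × 0.05 = 0.0085
  Sp. nigra: 0.1 × 0.156 = 0.0156
  Sp. lutea: 0.33 × 0.228 = 0.07524
  Sp. viridis: 0.13 × 0.216 = 0.02808
  Sp. alba: 0.16 × 0.144 = 0.02304
  Sp. caerulea: 0.11 × 0.1 = 0.011
Sum = 0.16146.
The ratio is 0.011 / 0.0085 (the normalizer cancels) = 1.294.

1.294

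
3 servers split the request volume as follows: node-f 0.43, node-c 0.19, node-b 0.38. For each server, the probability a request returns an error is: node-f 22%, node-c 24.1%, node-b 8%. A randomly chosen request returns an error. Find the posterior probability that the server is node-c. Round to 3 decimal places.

0.268

Unnormalized posteriors (prior × likelihood):
  node-f: 0.43 × 0.22 = 0.0946
  node-c: 0.19 × 0.241 = 0.04579
  node-b: 0.38 × 0.08 = 0.0304
Normalizing constant = 0.17079.
P(node-c | evidence) = 0.04579 / 0.17079 ≈ 0.268.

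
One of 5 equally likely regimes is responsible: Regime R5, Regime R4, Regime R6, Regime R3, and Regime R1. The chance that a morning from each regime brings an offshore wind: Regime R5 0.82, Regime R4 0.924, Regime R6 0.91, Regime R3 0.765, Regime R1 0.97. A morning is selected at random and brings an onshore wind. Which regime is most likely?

Regime R3

Taking complements, P(onshore | each) = Regime R5 0.18, Regime R4 0.076, Regime R6 0.09, Regime R3 0.235, Regime R1 0.03.
Since the prior is uniform, the posterior is proportional to the likelihood:
  Regime R5: 0.18
  Regime R4: 0.076
  Regime R6: 0.09
  Regime R3: 0.235
  Regime R1: 0.03
Normalizing constant = 0.611.
Largest term belongs to Regime R3, so Regime R3 is most probable.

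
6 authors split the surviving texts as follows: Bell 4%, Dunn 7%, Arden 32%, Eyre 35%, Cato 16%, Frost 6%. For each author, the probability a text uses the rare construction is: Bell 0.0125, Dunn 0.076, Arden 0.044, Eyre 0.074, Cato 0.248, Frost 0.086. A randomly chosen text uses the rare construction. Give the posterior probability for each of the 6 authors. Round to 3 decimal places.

Prior × likelihood for each hypothesis:
  Bell: 0.04 × 0.0125 = 0.0005
  Dunn: 0.07 × 0.076 = 0.00532
  Arden: 0.32 × 0.044 = 0.01408
  Eyre: 0.35 × 0.074 = 0.0259
  Cato: 0.16 × 0.248 = 0.03968
  Frost: 0.06 × 0.086 = 0.00516
Sum = 0.09064.
P(Bell | rare-form) = 0.0005/0.09064 ≈ 0.006
P(Dunn | rare-form) = 0.00532/0.09064 ≈ 0.059
P(Arden | rare-form) = 0.01408/0.09064 ≈ 0.155
P(Eyre | rare-form) = 0.0259/0.09064 ≈ 0.286
P(Cato | rare-form) = 0.03968/0.09064 ≈ 0.438
P(Frost | rare-form) = 0.00516/0.09064 ≈ 0.057
(Check: 0.006+0.059+0.155+0.286+0.438+0.057 = 1.001.)

Bell 0.006, Dunn 0.059, Arden 0.155, Eyre 0.286, Cato 0.438, Frost 0.057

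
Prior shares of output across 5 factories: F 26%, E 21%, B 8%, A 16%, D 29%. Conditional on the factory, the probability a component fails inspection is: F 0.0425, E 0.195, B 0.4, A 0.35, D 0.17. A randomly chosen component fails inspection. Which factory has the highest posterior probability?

Compute prior × likelihood for every hypothesis:
  F: 0.26 × 0.0425 = 0.01105
  E: 0.21 × 0.195 = 0.04095
  B: 0.08 × 0.4 = 0.032
  A: 0.16 × 0.35 = 0.056
  D: 0.29 × 0.17 = 0.0493
Normalizing constant = 0.1893.
Largest term belongs to A, so A is most probable.

A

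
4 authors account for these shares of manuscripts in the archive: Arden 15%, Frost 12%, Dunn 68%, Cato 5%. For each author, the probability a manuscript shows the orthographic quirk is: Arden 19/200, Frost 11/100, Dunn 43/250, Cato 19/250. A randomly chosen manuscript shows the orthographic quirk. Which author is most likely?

Dunn

By Bayes' rule, posterior ∝ prior × likelihood:
  Arden: 0.15 × 0.095 = 0.01425
  Frost: 0.12 × 0.11 = 0.0132
  Dunn: 0.68 × 0.172 = 0.11696
  Cato: 0.05 × 0.076 = 0.0038
Total = 0.14821.
Largest term belongs to Dunn, so Dunn is most probable.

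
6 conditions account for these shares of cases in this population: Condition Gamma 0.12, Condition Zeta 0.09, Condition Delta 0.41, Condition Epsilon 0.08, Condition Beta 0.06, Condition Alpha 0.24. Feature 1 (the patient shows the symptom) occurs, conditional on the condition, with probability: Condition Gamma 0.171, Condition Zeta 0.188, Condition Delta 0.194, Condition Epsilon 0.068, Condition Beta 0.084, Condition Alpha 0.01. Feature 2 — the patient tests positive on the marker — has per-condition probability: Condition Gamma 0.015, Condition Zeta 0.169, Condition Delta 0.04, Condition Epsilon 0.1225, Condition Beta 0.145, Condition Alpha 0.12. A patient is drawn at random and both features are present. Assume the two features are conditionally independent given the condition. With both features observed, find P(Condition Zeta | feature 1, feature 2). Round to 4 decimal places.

Compute prior × likelihood for every hypothesis:
  Condition Gamma: 0.12 × 0.171 × 0.015 = 0.0003078
  Condition Zeta: 0.09 × 0.188 × 0.169 = 0.00285948
  Condition Delta: 0.41 × 0.194 × 0.04 = 0.0031816
  Condition Epsilon: 0.08 × 0.068 × 0.1225 = 0.0006664
  Condition Beta: 0.06 × 0.084 × 0.145 = 0.0007308
  Condition Alpha: 0.24 × 0.01 × 0.12 = 0.000288
Total = 0.00803408.
P(Condition Zeta | evidence) = 0.00285948 / 0.00803408 ≈ 0.3559.

0.3559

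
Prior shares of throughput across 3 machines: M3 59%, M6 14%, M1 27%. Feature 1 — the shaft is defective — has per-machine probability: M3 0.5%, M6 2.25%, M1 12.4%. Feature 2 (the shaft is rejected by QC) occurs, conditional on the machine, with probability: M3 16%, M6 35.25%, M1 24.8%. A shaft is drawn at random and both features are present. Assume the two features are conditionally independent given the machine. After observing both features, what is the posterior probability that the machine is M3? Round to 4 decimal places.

0.0477

Prior × likelihood for each hypothesis:
  M3: 0.59 × 0.005 × 0.16 = 0.000472
  M6: 0.14 × 0.0225 × 0.3525 = 0.001110375
  M1: 0.27 × 0.124 × 0.248 = 0.00830304
Total = 0.009885415.
P(M3 | evidence) = 0.000472 / 0.009885415 ≈ 0.0477.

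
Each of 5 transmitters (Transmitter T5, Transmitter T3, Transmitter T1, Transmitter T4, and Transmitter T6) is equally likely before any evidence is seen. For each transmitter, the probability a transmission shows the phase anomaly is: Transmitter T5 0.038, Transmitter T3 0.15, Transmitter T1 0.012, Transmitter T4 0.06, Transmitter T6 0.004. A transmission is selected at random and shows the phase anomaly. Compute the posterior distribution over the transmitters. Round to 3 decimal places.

Transmitter T5 0.144, Transmitter T3 0.568, Transmitter T1 0.045, Transmitter T4 0.227, Transmitter T6 0.015

With a uniform prior (1/5 each), posterior ∝ likelihood:
  Transmitter T5: 0.038
  Transmitter T3: 0.15
  Transmitter T1: 0.012
  Transmitter T4: 0.06
  Transmitter T6: 0.004
Normalizing constant = 0.264.
P(Transmitter T5 | anomaly) = 0.038/0.264 ≈ 0.144
P(Transmitter T3 | anomaly) = 0.15/0.264 ≈ 0.568
P(Transmitter T1 | anomaly) = 0.012/0.264 ≈ 0.045
P(Transmitter T4 | anomaly) = 0.06/0.264 ≈ 0.227
P(Transmitter T6 | anomaly) = 0.004/0.264 ≈ 0.015
(Check: 0.144+0.568+0.045+0.227+0.015 = 0.999.)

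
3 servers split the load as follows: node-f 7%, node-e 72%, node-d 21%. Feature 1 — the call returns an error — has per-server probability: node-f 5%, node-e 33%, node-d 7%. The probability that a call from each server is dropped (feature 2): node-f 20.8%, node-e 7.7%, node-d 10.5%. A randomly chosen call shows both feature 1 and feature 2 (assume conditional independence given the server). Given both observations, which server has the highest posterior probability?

Unnormalized posteriors (prior × likelihood):
  node-f: 0.07 × 0.05 × 0.208 = 0.000728
  node-e: 0.72 × 0.33 × 0.077 = 0.0182952
  node-d: 0.21 × 0.07 × 0.105 = 0.0015435
Total = 0.0205667.
Largest term belongs to node-e, so node-e is most probable.

node-e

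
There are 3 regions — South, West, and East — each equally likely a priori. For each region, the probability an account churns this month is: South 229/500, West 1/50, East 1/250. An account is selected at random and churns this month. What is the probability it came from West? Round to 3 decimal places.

0.041

With a uniform prior (1/3 each), posterior ∝ likelihood:
  South: 0.458
  West: 0.02
  East: 0.004
Sum = 0.482.
P(West | evidence) = 0.02 / 0.482 ≈ 0.041.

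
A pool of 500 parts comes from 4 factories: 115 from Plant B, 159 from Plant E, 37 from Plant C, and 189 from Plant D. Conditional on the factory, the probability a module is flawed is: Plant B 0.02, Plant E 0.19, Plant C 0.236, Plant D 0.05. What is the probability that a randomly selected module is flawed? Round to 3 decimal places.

Compute prior × likelihood for every hypothesis:
  Plant B: 0.23 × 0.02 = 0.0046
  Plant E: 0.318 × 0.19 = 0.06042
  Plant C: 0.074 × 0.236 = 0.017464
  Plant D: 0.378 × 0.05 = 0.0189
P(flawed) = 0.0046 + 0.06042 + 0.017464 + 0.0189 = 0.101384 → 0.101.

0.101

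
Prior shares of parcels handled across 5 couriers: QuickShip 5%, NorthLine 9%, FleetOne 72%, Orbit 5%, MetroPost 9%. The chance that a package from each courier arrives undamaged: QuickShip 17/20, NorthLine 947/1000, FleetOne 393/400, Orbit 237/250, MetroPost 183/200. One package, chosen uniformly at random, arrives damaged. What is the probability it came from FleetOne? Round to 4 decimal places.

Taking complements, P(damaged | each) = QuickShip 0.15, NorthLine 0.053, FleetOne 0.0175, Orbit 0.052, MetroPost 0.085.
By Bayes' rule, posterior ∝ prior × likelihood:
  QuickShip: 0.05 × 0.15 = 0.0075
  NorthLine: 0.09 × 0.053 = 0.00477
  FleetOne: 0.72 × 0.0175 = 0.0126
  Orbit: 0.05 × 0.052 = 0.0026
  MetroPost: 0.09 × 0.085 = 0.00765
Total = 0.03512.
P(FleetOne | evidence) = 0.0126 / 0.03512 ≈ 0.3588.

0.3588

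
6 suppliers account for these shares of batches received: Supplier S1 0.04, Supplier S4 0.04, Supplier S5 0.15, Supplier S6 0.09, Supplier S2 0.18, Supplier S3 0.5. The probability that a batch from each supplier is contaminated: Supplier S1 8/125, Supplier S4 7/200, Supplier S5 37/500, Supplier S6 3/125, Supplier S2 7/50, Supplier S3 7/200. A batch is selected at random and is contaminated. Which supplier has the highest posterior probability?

Supplier S2

Prior × likelihood for each hypothesis:
  Supplier S1: 0.04 × 0.064 = 0.00256
  Supplier S4: 0.04 × 0.035 = 0.0014
  Supplier S5: 0.15 × 0.074 = 0.0111
  Supplier S6: 0.09 × 0.024 = 0.00216
  Supplier S2: 0.18 × 0.14 = 0.0252
  Supplier S3: 0.5 × 0.035 = 0.0175
Normalizing constant = 0.05992.
Largest term belongs to Supplier S2, so Supplier S2 is most probable.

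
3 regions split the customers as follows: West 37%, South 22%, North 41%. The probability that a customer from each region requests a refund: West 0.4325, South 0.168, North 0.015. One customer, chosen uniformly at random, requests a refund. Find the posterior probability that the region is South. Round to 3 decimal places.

By Bayes' rule, posterior ∝ prior × likelihood:
  West: 0.37 × 0.4325 = 0.160025
  South: 0.22 × 0.168 = 0.03696
  North: 0.41 × 0.015 = 0.00615
Total = 0.203135.
P(South | evidence) = 0.03696 / 0.203135 ≈ 0.182.

0.182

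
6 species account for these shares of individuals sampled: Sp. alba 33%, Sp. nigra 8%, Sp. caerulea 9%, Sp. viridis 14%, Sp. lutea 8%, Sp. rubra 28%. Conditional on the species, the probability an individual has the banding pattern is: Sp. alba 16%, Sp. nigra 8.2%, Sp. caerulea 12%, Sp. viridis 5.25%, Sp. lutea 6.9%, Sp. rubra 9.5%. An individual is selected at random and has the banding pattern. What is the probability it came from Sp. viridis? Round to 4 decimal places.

By Bayes' rule, posterior ∝ prior × likelihood:
  Sp. alba: 0.33 × 0.16 = 0.0528
  Sp. nigra: 0.08 × 0.082 = 0.00656
  Sp. caerulea: 0.09 × 0.12 = 0.0108
  Sp. viridis: 0.14 × 0.0525 = 0.00735
  Sp. lutea: 0.08 × 0.069 = 0.00552
  Sp. rubra: 0.28 × 0.095 = 0.0266
Normalizing constant = 0.10963.
P(Sp. viridis | evidence) = 0.00735 / 0.10963 ≈ 0.0670.

0.0670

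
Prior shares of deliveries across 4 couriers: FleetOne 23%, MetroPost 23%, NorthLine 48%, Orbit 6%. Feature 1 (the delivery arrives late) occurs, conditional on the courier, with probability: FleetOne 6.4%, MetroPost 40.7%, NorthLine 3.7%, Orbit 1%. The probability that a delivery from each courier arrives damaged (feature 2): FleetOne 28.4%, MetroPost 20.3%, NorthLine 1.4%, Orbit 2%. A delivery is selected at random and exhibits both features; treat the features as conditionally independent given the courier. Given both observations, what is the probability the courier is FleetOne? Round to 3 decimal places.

0.178

Unnormalized posteriors (prior × likelihood):
  FleetOne: 0.23 × 0.064 × 0.284 = 0.00418048
  MetroPost: 0.23 × 0.407 × 0.203 = 0.01900283
  NorthLine: 0.48 × 0.037 × 0.014 = 0.00024864
  Orbit: 0.06 × 0.01 × 0.02 = 0.000012
Normalizing constant = 0.02344395.
P(FleetOne | evidence) = 0.00418048 / 0.02344395 ≈ 0.178.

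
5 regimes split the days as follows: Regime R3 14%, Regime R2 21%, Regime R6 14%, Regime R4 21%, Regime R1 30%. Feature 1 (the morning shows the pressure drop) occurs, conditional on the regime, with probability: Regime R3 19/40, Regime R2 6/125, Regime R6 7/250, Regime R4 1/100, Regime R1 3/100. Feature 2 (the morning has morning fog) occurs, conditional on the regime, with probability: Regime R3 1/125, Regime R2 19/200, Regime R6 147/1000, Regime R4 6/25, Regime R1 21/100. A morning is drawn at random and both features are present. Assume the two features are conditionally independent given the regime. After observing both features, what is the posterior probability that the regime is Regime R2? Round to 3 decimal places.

0.215

Unnormalized posteriors (prior × likelihood):
  Regime R3: 0.14 × 0.475 × 0.008 = 0.000532
  Regime R2: 0.21 × 0.048 × 0.095 = 0.0009576
  Regime R6: 0.14 × 0.028 × 0.147 = 0.00057624
  Regime R4: 0.21 × 0.01 × 0.24 = 0.000504
  Regime R1: 0.3 × 0.03 × 0.21 = 0.00189
Total = 0.00445984.
P(Regime R2 | evidence) = 0.0009576 / 0.00445984 ≈ 0.215.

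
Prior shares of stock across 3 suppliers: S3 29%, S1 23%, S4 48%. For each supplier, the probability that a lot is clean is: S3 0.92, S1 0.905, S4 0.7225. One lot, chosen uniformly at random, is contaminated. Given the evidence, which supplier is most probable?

S4

Taking complements, P(contaminated | each) = S3 0.08, S1 0.095, S4 0.2775.
Prior × likelihood for each hypothesis:
  S3: 0.29 × 0.08 = 0.0232
  S1: 0.23 × 0.095 = 0.02185
  S4: 0.48 × 0.2775 = 0.1332
Sum = 0.17825.
Largest term belongs to S4, so S4 is most probable.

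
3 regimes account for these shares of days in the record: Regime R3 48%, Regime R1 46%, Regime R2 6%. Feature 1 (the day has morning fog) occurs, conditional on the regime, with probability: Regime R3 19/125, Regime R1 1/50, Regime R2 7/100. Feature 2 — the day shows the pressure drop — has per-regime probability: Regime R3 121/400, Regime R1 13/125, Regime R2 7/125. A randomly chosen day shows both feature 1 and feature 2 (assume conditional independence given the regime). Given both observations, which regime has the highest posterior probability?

Regime R3

Compute prior × likelihood for every hypothesis:
  Regime R3: 0.48 × 0.152 × 0.3025 = 0.0220704
  Regime R1: 0.46 × 0.02 × 0.104 = 0.0009568
  Regime R2: 0.06 × 0.07 × 0.056 = 0.0002352
Sum = 0.0232624.
Largest term belongs to Regime R3, so Regime R3 is most probable.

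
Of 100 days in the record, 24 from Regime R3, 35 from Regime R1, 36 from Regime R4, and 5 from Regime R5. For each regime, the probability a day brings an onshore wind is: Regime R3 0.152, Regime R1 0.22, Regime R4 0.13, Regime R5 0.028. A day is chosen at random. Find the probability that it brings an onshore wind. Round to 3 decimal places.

By Bayes' rule, posterior ∝ prior × likelihood:
  Regime R3: 0.24 × 0.152 = 0.03648
  Regime R1: 0.35 × 0.22 = 0.077
  Regime R4: 0.36 × 0.13 = 0.0468
  Regime R5: 0.05 × 0.028 = 0.0014
P(onshore) = 0.03648 + 0.077 + 0.0468 + 0.0014 = 0.16168 → 0.162.

0.162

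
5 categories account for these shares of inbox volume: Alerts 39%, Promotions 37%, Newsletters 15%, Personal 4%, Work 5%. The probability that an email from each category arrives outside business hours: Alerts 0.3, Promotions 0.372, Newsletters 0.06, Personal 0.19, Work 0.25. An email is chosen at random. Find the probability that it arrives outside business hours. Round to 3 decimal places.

0.284

Prior × likelihood for each hypothesis:
  Alerts: 0.39 × 0.3 = 0.117
  Promotions: 0.37 × 0.372 = 0.13764
  Newsletters: 0.15 × 0.06 = 0.009
  Personal: 0.04 × 0.19 = 0.0076
  Work: 0.05 × 0.25 = 0.0125
P(off-hours) = 0.117 + 0.13764 + 0.009 + 0.0076 + 0.0125 = 0.28374 → 0.284.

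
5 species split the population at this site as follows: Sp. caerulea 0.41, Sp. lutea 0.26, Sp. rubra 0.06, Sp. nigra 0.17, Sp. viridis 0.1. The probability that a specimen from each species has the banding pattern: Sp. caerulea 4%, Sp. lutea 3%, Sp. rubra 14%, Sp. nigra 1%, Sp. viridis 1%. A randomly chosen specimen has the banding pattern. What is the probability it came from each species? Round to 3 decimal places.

Sp. caerulea 0.465, Sp. lutea 0.221, Sp. rubra 0.238, Sp. nigra 0.048, Sp. viridis 0.028

Compute prior × likelihood for every hypothesis:
  Sp. caerulea: 0.41 × 0.04 = 0.0164
  Sp. lutea: 0.26 × 0.03 = 0.0078
  Sp. rubra: 0.06 × 0.14 = 0.0084
  Sp. nigra: 0.17 × 0.01 = 0.0017
  Sp. viridis: 0.1 × 0.01 = 0.001
Total = 0.0353.
P(Sp. caerulea | banded) = 0.0164/0.0353 ≈ 0.465
P(Sp. lutea | banded) = 0.0078/0.0353 ≈ 0.221
P(Sp. rubra | banded) = 0.0084/0.0353 ≈ 0.238
P(Sp. nigra | banded) = 0.0017/0.0353 ≈ 0.048
P(Sp. viridis | banded) = 0.001/0.0353 ≈ 0.028
(Check: 0.465+0.221+0.238+0.048+0.028 = 1.000.)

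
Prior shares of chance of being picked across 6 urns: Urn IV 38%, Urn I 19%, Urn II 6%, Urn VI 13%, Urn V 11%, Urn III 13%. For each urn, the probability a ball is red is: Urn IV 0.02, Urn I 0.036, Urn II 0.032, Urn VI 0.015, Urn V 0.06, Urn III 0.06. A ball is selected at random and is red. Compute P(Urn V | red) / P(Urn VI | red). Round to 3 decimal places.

3.385

Compute prior × likelihood for every hypothesis:
  Urn IV: 0.38 × 0.02 = 0.0076
  Urn I: 0.19 × 0.036 = 0.00684
  Urn II: 0.06 × 0.032 = 0.00192
  Urn VI: 0.13 × 0.015 = 0.00195
  Urn V: 0.11 × 0.06 = 0.0066
  Urn III: 0.13 × 0.06 = 0.0078
Normalizing constant = 0.03271.
The ratio is 0.0066 / 0.00195 (the normalizer cancels) = 3.385.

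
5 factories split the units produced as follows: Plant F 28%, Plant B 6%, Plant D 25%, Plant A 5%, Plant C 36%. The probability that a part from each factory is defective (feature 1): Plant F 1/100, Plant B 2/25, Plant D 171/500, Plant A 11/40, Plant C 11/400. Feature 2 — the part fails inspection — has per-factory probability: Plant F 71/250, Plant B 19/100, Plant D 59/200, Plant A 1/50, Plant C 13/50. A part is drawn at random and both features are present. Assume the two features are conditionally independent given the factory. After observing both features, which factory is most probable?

Unnormalized posteriors (prior × likelihood):
  Plant F: 0.28 × 0.01 × 0.284 = 0.0007952
  Plant B: 0.06 × 0.08 × 0.19 = 0.000912
  Plant D: 0.25 × 0.342 × 0.295 = 0.0252225
  Plant A: 0.05 × 0.275 × 0.02 = 0.000275
  Plant C: 0.36 × 0.0275 × 0.26 = 0.002574
Total = 0.0297787.
Largest term belongs to Plant D, so Plant D is most probable.

Plant D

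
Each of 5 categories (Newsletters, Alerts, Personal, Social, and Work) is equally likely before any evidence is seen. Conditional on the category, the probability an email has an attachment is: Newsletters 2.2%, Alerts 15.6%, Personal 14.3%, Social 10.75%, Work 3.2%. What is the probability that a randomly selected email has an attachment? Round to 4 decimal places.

0.0921

With a uniform prior (1/5 each), posterior ∝ likelihood:
  Newsletters: 0.022
  Alerts: 0.156
  Personal: 0.143
  Social: 0.1075
  Work: 0.032
P(attachment) = (1/5) × (0.022 + 0.156 + 0.143 + 0.1075 + 0.032) = 0.4605/5 ≈ 0.0921.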